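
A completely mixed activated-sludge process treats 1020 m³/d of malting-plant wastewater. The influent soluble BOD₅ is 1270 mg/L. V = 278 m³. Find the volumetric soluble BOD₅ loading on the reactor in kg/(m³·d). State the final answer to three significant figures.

Applied soluble BOD₅ load per unit volume = Q·S₀/V = (1020 × 1270/1000)/278.0 = 4.660 kg soluble BOD₅·m⁻³·d⁻¹.

L_v ≈ 4.66 kg soluble BOD₅/(m³·d)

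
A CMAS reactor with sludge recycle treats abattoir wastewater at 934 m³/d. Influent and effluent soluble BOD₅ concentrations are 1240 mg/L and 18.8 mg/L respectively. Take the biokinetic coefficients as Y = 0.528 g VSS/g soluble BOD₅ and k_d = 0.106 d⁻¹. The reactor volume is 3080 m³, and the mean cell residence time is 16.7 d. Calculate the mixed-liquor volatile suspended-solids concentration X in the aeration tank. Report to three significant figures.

X ≈ 1180 mg/L

From V·X·(1 + k_d·θ_c) = Y·Q·(S₀ − S)·θ_c: X = 0.528 × 934 × (1240 − 18.8) × 16.7 / [3080 × (1 + 0.106 × 16.7)] = 1179 mg/L.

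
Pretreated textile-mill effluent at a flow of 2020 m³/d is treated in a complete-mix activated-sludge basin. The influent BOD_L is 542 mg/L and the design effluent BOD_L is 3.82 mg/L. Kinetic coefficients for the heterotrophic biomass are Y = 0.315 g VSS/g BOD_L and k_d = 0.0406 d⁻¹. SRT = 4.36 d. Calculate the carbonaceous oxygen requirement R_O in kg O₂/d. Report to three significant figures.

R_O ≈ 674 kg O₂/d

Correct the yield for decay: Y_obs = Y/(1 + k_d θ_c) = 0.315 / (1 + 0.0406 × 4.36) = 0.315 / 1.177 = 0.2676.
Q·(S₀ − S) = 2020 × (542 − 3.82) × 10⁻³ = 1087 kg/d removed.
Net sludge production P_X = 0.2676 × 1087 = 290.9 kg VSS/d.
R_O = Q·(S₀ − S) − 1.42·P_X = 1087 − 1.42 × 290.9 = 674.0 kg O₂/d.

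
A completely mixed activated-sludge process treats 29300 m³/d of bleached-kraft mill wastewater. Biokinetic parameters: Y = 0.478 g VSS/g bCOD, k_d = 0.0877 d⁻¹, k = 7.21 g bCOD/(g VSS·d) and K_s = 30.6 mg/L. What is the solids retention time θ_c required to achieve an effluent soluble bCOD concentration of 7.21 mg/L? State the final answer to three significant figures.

θ_c ≈ 1.76 d

At the target effluent, Y k S/(K_s+S) = 0.478×7.21×7.21/37.81 = 0.6572 d⁻¹.
θ_c = 1/(μ − k_d) = 1/(0.6572 − 0.0877) = 1/0.5695 = 1.756 d.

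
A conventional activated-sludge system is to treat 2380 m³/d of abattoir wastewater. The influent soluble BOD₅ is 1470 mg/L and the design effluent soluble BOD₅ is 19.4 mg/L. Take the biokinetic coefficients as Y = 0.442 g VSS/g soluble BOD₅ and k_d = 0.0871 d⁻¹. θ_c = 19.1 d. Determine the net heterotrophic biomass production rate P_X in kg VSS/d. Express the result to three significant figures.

The observed yield is Y_obs = Y/(1 + k_d·θ_c) = 0.442 / (1 + 0.0871 × 19.1) = 0.442 / 2.664 = 0.1659 g VSS per g soluble BOD₅ removed.
Substrate removed = Q·(S₀ − S) = 2380 m³/d × (1470 − 19.4) g/m³ = 3.45×10^6 g/d = 3452 kg/d.
Biomass produced: P_X = Y_obs·Q·ΔS = 0.1659 × 3452 ≈ 572.9 kg VSS/d.

P_X ≈ 573 kg VSS/d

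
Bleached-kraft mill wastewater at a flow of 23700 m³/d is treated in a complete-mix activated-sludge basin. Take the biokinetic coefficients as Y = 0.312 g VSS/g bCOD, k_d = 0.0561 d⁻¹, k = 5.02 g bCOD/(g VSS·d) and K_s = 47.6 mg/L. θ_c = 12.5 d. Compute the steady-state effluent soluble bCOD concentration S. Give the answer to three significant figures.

S ≈ 4.53 mg/L

For a completely mixed reactor with recycle the Lawrence–McCarty relation gives S = K_s·(1 + k_d·θ_c) / [θ_c·(Y·k − k_d) − 1] = 47.6 × (1 + 0.0561 × 12.5) / [12.5 × (0.312 × 5.02 − 0.0561) − 1] = 80.98 / 17.88 = 4.530 mg/L.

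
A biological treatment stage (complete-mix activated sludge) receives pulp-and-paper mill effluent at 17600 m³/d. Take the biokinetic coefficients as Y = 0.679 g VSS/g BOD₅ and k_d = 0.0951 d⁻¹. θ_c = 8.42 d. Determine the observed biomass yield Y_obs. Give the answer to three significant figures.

Y_obs = Y / (1 + k_d θ_c) = 0.679 / (1 + 0.0951 × 8.42) = 0.679 / 1.801 = 0.3771.

Y_obs ≈ 0.377 g VSS/g BOD₅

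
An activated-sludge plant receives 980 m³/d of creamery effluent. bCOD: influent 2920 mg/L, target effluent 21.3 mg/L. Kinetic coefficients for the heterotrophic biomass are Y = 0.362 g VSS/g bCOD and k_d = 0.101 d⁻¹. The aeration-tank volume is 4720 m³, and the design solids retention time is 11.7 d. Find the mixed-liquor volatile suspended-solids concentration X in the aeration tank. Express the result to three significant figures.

X ≈ 1170 mg/L

From V·X·(1 + k_d·θ_c) = Y·Q·(S₀ − S)·θ_c: X = 0.362 × 980 × (2920 − 21.3) × 11.7 / [4720 × (1 + 0.101 × 11.7)] = 1168 mg/L.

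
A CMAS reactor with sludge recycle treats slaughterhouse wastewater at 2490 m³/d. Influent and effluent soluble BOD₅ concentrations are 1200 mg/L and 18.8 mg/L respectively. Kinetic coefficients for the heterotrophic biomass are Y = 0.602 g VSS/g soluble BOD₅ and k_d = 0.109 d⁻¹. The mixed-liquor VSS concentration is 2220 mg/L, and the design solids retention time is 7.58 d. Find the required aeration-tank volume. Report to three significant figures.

V ≈ 3310 m³

Steady-state biomass mass balance: V·X·(1 + k_d·θ_c) = Y·Q·(S₀ − S)·θ_c, so V = 0.602 × 2490 × (1200 − 18.8) × 7.58 / [2220 × (1 + 0.109 × 7.58)] = 1.34×10^7 / 4054 = 3310 m³.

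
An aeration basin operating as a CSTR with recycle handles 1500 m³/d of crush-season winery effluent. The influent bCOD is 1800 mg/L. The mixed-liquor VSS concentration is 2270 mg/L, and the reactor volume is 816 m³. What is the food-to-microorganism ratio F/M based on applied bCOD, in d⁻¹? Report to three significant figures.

F/M = applied load / biomass = Q·S₀/(V·X) = 1500 × 1800 / (816.0 × 2270) = 1.458 d⁻¹.

F/M ≈ 1.46 d⁻¹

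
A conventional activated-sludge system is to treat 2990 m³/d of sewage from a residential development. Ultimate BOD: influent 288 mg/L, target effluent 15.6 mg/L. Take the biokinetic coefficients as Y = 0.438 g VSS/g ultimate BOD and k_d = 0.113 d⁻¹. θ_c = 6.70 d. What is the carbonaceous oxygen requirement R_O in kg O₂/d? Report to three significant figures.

Correct the yield for decay: Y_obs = Y/(1 + k_d θ_c) = 0.438 / (1 + 0.113 × 6.70) = 0.438 / 1.757 = 0.2493.
Mass of ultimate BOD removed per day: Q(S₀ − S) = 2990 × 272.4 g/m³ = 814.5 kg/d.
P_X = Y_obs·Q·(S₀ − S) = 0.2493 × 814.5 = 203.0 kg VSS/d.
R_O = Q·ΔS − 1.42 P_X = 814.5 − 288.3 = 526.2 kg O₂/d.

R_O ≈ 526 kg O₂/d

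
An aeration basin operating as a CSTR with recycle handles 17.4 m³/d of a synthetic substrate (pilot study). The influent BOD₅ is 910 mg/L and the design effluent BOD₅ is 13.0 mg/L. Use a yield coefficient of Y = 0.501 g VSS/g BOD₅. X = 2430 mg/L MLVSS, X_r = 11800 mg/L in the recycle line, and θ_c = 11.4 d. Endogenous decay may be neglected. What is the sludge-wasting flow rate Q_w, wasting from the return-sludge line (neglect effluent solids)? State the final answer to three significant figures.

Q_w ≈ 0.663 m³/d

Biomass mass balance (decay neglected): V·X = Y·Q·(S₀ − S)·θ_c, so V = 0.501 × 17.4 × (910 − 13.0) × 11.4 / 2430 = 36.68 m³.
θ_c = V·X/(Q_w·X_r) when wasting from the recycle, so Q_w = V·X/(θ_c·X_r) = 36.68 × 2430 / (11.4 × 11800) = 0.6627 m³/d.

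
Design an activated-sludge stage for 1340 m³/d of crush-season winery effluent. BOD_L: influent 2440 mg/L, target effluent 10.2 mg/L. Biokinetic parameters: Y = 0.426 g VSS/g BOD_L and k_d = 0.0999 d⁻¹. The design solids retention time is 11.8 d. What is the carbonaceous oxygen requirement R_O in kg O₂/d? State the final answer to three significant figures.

Correct the yield for decay: Y_obs = Y/(1 + k_d θ_c) = 0.426 / (1 + 0.0999 × 11.8) = 0.426 / 2.179 = 0.1955.
Substrate removed = Q·(S₀ − S) = 1340 m³/d × (2440 − 10.2) g/m³ = 3.26×10^6 g/d = 3256 kg/d.
Net sludge production P_X = 0.1955 × 3256 = 636.6 kg VSS/d.
R_O = Q·ΔS − 1.42 P_X = 3256 − 904.0 = 2352 kg O₂/d.

R_O ≈ 2350 kg O₂/d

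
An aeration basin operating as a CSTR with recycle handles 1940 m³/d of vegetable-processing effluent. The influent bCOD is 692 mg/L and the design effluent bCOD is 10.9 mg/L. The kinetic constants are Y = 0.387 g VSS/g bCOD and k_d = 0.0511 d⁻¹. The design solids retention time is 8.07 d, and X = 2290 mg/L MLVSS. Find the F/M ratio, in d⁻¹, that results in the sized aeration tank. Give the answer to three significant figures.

Rearranging the biomass balance for a CMAS with decay, V = Y·Q·ΔS·θ_c / [X·(1+k_d θ_c)] = 0.387 × 1940 × (692 − 10.9) × 8.07 / [2290 × (1 + 0.0511 × 8.07)] = 4.13×10^6 / 3234 = 1276 m³.
F/M = Q·S₀ / (V·X) = 1940 × 692 / (1276 × 2290) = 0.4595 g bCOD·(g VSS·d)⁻¹.

F/M ≈ 0.459 d⁻¹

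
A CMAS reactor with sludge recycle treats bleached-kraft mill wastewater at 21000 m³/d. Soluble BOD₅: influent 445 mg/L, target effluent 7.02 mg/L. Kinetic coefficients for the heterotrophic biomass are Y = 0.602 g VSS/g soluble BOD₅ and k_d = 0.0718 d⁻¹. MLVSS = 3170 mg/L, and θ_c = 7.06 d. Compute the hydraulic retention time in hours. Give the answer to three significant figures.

From the SRT design equation V = Y Q (S₀−S) θ_c / [X (1 + k_d θ_c)] = 0.602 × 21000 × (445 − 7.02) × 7.06 / [3170 × (1 + 0.0718 × 7.06)] = 3.91×10^7 / 4777 = 8183 m³.
τ = V/Q = 8183/21000 = 0.3897 d, or 9.352 h.

τ ≈ 9.35 h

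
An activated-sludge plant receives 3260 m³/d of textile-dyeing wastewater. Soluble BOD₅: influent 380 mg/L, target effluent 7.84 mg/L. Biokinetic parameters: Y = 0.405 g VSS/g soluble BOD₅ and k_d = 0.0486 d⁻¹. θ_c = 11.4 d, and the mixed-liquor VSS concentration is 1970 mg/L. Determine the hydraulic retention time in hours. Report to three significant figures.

From the SRT design equation V = Y Q (S₀−S) θ_c / [X (1 + k_d θ_c)] = 0.405 × 3260 × (380 − 7.84) × 11.4 / [1970 × (1 + 0.0486 × 11.4)] = 5.6×10^6 / 3061 = 1830 m³.
HRT = V/Q = 1830 m³ / 3260 m³·d⁻¹ = 0.5613 d × 24 = 13.47 h.

τ ≈ 13.5 h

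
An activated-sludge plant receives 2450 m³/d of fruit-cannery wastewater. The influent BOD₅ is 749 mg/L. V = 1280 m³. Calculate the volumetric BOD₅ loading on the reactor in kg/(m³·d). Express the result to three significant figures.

Volumetric loading L_v = Q·S₀ / V = 2450 × 749 g/m³ / 1280 m³ = 1434 g/(m³·d) = 1.434 kg BOD₅/(m³·d).

L_v ≈ 1.43 kg BOD₅/(m³·d)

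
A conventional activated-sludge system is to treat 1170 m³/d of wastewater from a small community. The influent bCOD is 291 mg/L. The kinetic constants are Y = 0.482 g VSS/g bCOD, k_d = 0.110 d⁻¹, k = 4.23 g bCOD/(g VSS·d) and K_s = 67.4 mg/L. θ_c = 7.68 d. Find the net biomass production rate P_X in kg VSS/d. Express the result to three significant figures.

P_X ≈ 86.2 kg VSS/d

Effluent substrate depends only on kinetics and SRT: S = K_s(1 + k_d θ_c) / [θ_c(Yk − k_d) − 1] = 67.4 × (1 + 0.110 × 7.68) / [7.68 × (0.482 × 4.23 − 0.110) − 1] = 124.3 / 13.81 = 9.001 mg/L.
Y_obs = Y / (1 + k_d θ_c) = 0.482 / (1 + 0.110 × 7.68) = 0.482 / 1.845 = 0.2613.
ΔS = 291 − 9.00 = 282.0 mg/L, so the substrate removal rate is 1170 × 282.0/1000 = 329.9 kg bCOD/d.
P_X = Y_obs · Q(S₀ − S) = 0.2613 × 329.9 = 86.21 kg VSS/d.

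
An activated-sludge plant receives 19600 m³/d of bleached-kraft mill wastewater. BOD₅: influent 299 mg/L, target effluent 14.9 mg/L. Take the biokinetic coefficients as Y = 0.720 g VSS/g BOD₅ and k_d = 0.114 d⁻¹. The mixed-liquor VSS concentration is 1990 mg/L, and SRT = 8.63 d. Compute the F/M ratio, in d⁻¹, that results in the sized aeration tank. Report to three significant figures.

Rearranging the biomass balance for a CMAS with decay, V = Y·Q·ΔS·θ_c / [X·(1+k_d θ_c)] = 0.720 × 19600 × (299 − 14.9) × 8.63 / [1990 × (1 + 0.114 × 8.63)] = 3.46×10^7 / 3948 = 8764 m³.
F/M = applied load / biomass = Q·S₀/(V·X) = 19600 × 299 / (8764 × 1990) = 0.3360 d⁻¹.

F/M ≈ 0.336 d⁻¹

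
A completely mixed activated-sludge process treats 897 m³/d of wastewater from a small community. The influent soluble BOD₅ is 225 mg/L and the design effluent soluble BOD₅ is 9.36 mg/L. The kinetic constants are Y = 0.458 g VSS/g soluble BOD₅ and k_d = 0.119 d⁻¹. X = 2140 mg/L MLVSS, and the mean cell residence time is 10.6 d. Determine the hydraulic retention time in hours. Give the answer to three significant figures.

Steady-state biomass mass balance: V·X·(1 + k_d·θ_c) = Y·Q·(S₀ − S)·θ_c, so V = 0.458 × 897 × (225 − 9.36) × 10.6 / [2140 × (1 + 0.119 × 10.6)] = 9.39×10^5 / 4839 = 194.0 m³.
τ = V/Q = 194.0/897 = 0.2163 d, or 5.192 h.

τ ≈ 5.19 h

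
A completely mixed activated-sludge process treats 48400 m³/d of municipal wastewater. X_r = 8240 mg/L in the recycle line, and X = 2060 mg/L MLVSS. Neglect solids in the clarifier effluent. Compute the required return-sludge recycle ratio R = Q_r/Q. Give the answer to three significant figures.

Solids balance on the clarifier gives (1+R)X = R·X_r, so R = X/(X_r − X) = 2060 / (8240 − 2060) = 0.3333.

R ≈ 0.333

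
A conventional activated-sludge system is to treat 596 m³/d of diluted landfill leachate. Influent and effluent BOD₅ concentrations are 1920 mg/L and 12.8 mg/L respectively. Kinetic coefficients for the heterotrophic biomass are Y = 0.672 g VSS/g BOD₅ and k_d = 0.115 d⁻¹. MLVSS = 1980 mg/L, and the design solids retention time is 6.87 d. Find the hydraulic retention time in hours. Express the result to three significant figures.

τ ≈ 59.6 h

Rearranging the biomass balance for a CMAS with decay, V = Y·Q·ΔS·θ_c / [X·(1+k_d θ_c)] = 0.672 × 596 × (1920 − 12.8) × 6.87 / [1980 × (1 + 0.115 × 6.87)] = 5.25×10^6 / 3544 = 1481 m³.
τ = V/Q = 1481/596 = 2.484 d, or 59.62 h.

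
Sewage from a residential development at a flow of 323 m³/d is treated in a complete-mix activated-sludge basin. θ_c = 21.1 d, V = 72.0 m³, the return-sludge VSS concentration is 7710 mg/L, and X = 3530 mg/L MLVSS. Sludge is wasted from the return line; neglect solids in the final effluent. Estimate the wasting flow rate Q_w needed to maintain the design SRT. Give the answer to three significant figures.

Wasting from the return line (neglecting effluent solids): Q_w = V·X / (θ_c·X_r) = 72.00 × 3530 / (21.1 × 7710) = 1.562 m³/d.

Q_w ≈ 1.56 m³/d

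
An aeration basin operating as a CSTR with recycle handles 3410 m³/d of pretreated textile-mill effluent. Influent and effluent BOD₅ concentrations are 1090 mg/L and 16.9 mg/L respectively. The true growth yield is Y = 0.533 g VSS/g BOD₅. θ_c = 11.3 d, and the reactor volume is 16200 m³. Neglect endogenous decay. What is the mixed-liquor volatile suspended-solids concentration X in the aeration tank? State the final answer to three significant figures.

X = Y·Q·ΔS·θ_c / V = 0.533 × 3410 × (1090 − 16.9) × 11.3 / 16200 = 1360 mg/L.

X ≈ 1360 mg/L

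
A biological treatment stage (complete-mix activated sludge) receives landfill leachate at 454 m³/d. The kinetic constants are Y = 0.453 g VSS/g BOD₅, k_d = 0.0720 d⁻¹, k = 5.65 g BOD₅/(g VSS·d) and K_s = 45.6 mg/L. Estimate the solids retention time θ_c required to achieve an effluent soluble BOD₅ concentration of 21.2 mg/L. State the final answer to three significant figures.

θ_c ≈ 1.35 d

At the target effluent, Y k S/(K_s+S) = 0.453×5.65×21.2/66.80 = 0.8123 d⁻¹.
1/θ_c = 0.8123 − 0.0720 = 0.7403 d⁻¹, so θ_c = 1.351 d.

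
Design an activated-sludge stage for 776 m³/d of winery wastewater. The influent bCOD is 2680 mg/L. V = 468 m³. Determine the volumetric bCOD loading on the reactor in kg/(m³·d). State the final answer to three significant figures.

L_v ≈ 4.44 kg bCOD/(m³·d)

L_v = Q S₀ / V = 776 × 2680 × 10⁻³ / 468.0 = 4.444 kg/(m³·d).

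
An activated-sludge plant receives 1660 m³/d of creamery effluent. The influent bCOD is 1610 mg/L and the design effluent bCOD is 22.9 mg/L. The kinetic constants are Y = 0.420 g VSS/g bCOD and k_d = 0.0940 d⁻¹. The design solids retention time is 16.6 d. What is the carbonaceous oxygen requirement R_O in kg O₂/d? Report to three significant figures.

R_O ≈ 2020 kg O₂/d

Y_obs = Y / (1 + k_d θ_c) = 0.420 / (1 + 0.0940 × 16.6) = 0.420 / 2.560 = 0.1640.
Q·(S₀ − S) = 1660 × (1610 − 22.9) × 10⁻³ = 2635 kg/d removed.
Net sludge production P_X = 0.1640 × 2635 = 432.2 kg VSS/d.
R_O = Q·(S₀ − S) − 1.42·P_X = 2635 − 1.42 × 432.2 = 2021 kg O₂/d.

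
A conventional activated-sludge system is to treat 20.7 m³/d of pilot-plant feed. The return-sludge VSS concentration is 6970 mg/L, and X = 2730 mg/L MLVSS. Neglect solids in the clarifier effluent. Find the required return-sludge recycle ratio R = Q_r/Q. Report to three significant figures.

R ≈ 0.644

Mass balance around the secondary clarifier (neglecting effluent solids): R = X / (X_r − X) = 2730 / (6970 − 2730) = 0.6439.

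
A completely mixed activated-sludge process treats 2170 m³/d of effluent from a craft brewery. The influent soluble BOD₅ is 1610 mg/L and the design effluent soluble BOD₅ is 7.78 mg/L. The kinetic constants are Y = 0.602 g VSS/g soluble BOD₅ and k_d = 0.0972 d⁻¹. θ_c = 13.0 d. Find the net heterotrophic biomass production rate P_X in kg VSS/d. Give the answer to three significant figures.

The observed yield is Y_obs = Y/(1 + k_d·θ_c) = 0.602 / (1 + 0.0972 × 13.0) = 0.602 / 2.264 = 0.2659 g VSS per g soluble BOD₅ removed.
ΔS = 1610 − 7.78 = 1602 mg/L, so the substrate removal rate is 2170 × 1602/1000 = 3477 kg soluble BOD₅/d.
P_X = Y_obs · Q(S₀ − S) = 0.2659 × 3477 = 924.7 kg VSS/d.

P_X ≈ 925 kg VSS/d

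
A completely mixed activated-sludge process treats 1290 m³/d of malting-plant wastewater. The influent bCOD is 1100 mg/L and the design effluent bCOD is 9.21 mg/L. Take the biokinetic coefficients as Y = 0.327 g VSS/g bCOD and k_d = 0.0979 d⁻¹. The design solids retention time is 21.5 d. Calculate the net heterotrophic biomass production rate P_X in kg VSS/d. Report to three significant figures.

P_X ≈ 148 kg VSS/d

Correct the yield for decay: Y_obs = Y/(1 + k_d θ_c) = 0.327 / (1 + 0.0979 × 21.5) = 0.327 / 3.105 = 0.1053.
Mass of bCOD removed per day: Q(S₀ − S) = 1290 × 1091 g/m³ = 1407 kg/d.
Biomass produced: P_X = Y_obs·Q·ΔS = 0.1053 × 1407 ≈ 148.2 kg VSS/d.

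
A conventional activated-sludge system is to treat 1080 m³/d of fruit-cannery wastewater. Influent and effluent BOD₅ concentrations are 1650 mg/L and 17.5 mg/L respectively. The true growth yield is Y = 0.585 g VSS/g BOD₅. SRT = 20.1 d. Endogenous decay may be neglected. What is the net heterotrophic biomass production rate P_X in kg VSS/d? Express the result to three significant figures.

Since k_d ≈ 0, Y_obs = Y = 0.585 g VSS/g BOD₅.
Substrate removed = Q·(S₀ − S) = 1080 m³/d × (1650 − 17.5) g/m³ = 1.76×10^6 g/d = 1763 kg/d.
Net biomass production P_X = Y_obs × Q·(S₀ − S) = 0.5850 × 1763 = 1031 kg VSS/d.

P_X ≈ 1030 kg VSS/d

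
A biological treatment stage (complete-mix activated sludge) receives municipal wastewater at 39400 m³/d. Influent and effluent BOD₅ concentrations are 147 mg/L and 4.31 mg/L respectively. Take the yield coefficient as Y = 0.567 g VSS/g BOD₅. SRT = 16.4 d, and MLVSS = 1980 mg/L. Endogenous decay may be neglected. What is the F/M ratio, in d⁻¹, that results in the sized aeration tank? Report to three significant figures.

V·X = Y·Q·ΔS·θ_c gives V = 0.567 × 39400 × (147 − 4.31) × 16.4 / 1980 = 26403 m³.
F/M = Q·S₀ / (V·X) = 39400 × 147 / (26403 × 1980) = 0.1108 g BOD₅·(g VSS·d)⁻¹.

F/M ≈ 0.111 d⁻¹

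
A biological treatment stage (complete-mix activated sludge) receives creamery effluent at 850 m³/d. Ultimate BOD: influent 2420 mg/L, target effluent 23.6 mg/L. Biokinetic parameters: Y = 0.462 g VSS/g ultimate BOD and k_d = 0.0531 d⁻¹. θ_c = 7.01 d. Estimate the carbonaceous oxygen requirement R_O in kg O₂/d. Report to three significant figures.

R_O ≈ 1060 kg O₂/d

The observed yield is Y_obs = Y/(1 + k_d·θ_c) = 0.462 / (1 + 0.0531 × 7.01) = 0.462 / 1.372 = 0.3367 g VSS per g ultimate BOD removed.
ΔS = 2420 − 23.6 = 2396 mg/L, so the substrate removal rate is 850 × 2396/1000 = 2037 kg ultimate BOD/d.
Net sludge production P_X = 0.3367 × 2037 = 685.8 kg VSS/d.
R_O = Q·(S₀ − S) − 1.42·P_X = 2037 − 1.42 × 685.8 = 1063 kg O₂/d.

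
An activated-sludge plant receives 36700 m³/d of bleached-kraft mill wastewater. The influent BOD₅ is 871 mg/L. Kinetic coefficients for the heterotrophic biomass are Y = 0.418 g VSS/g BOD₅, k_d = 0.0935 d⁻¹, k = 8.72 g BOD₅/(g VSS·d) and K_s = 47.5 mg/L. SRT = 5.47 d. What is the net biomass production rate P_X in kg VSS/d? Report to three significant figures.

P_X ≈ 8800 kg VSS/d

Effluent substrate depends only on kinetics and SRT: S = K_s(1 + k_d θ_c) / [θ_c(Yk − k_d) − 1] = 47.5 × (1 + 0.0935 × 5.47) / [5.47 × (0.418 × 8.72 − 0.0935) − 1] = 71.79 / 18.43 = 3.896 mg/L.
Y_obs = Y / (1 + k_d θ_c) = 0.418 / (1 + 0.0935 × 5.47) = 0.418 / 1.511 = 0.2766.
Q·(S₀ − S) = 36700 × (871 − 3.90) × 10⁻³ = 31823 kg/d removed.
Biomass produced: P_X = Y_obs·Q·ΔS = 0.2766 × 31823 ≈ 8801 kg VSS/d.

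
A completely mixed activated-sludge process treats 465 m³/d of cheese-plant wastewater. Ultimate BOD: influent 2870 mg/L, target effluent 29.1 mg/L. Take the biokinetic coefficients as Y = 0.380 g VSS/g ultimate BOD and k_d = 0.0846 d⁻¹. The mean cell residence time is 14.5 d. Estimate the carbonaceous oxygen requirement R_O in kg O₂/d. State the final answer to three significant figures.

R_O ≈ 1000 kg O₂/d

Correct the yield for decay: Y_obs = Y/(1 + k_d θ_c) = 0.380 / (1 + 0.0846 × 14.5) = 0.380 / 2.227 = 0.1707.
Mass of ultimate BOD removed per day: Q(S₀ − S) = 465 × 2841 g/m³ = 1321 kg/d.
P_X = Y_obs·Q·(S₀ − S) = 0.1707 × 1321 = 225.4 kg VSS/d.
Carbonaceous O₂ demand = substrate oxidised − cell-mass equivalent = 1321 − 1.42 × 225.4 = 1001 kg O₂/d.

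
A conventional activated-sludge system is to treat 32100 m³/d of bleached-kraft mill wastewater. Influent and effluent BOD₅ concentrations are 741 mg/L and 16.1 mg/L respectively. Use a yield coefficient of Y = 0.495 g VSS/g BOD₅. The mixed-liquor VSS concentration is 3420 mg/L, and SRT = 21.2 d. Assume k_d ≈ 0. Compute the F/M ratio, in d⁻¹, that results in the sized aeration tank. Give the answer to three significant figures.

F/M ≈ 0.0974 d⁻¹

V·X = Y·Q·ΔS·θ_c gives V = 0.495 × 32100 × (741 − 16.1) × 21.2 / 3420 = 71400 m³.
Food-to-microorganism ratio F/M = Q S₀ / (V X) = 32100 × 741 / (71400 × 3420) = 0.09741 d⁻¹.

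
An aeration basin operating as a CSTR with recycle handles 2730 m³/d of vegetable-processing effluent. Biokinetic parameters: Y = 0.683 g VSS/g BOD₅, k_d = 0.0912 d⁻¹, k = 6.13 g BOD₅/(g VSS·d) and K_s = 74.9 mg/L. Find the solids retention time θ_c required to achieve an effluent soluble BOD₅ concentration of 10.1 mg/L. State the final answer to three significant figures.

θ_c ≈ 2.46 d

From 1/θ_c = Y·k·S/(K_s + S) − k_d: Y·k·S/(K_s+S) = 0.683 × 6.13 × 10.1 / (74.9 + 10.1) = 0.4975 d⁻¹.
θ_c = 1/(μ − k_d) = 1/(0.4975 − 0.0912) = 1/0.4063 = 2.461 d.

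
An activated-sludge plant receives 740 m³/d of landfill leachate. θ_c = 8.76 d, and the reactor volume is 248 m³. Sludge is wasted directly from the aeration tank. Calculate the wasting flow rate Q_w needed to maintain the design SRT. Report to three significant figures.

Q_w ≈ 28.3 m³/d

Wasting from the aeration tank: Q_w = V / θ_c = 248.0 / 8.76 = 28.31 m³/d.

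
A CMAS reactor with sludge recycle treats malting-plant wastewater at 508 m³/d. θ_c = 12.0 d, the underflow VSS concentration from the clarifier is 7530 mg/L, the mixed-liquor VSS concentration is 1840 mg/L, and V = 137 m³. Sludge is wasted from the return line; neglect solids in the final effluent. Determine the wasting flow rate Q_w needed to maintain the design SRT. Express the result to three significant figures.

Wasting from the return line (neglecting effluent solids): Q_w = V·X / (θ_c·X_r) = 137.0 × 1840 / (12.0 × 7530) = 2.790 m³/d.

Q_w ≈ 2.79 m³/d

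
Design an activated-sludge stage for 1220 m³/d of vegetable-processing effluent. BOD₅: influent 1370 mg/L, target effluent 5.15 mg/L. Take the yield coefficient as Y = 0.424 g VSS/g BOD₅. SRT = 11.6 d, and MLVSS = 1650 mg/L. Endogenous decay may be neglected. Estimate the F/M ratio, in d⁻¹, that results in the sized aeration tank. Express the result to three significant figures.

Biomass mass balance (decay neglected): V·X = Y·Q·(S₀ − S)·θ_c, so V = 0.424 × 1220 × (1370 − 5.15) × 11.6 / 1650 = 4963 m³.
F/M = Q·S₀ / (V·X) = 1220 × 1370 / (4963 × 1650) = 0.2041 g BOD₅·(g VSS·d)⁻¹.

F/M ≈ 0.204 d⁻¹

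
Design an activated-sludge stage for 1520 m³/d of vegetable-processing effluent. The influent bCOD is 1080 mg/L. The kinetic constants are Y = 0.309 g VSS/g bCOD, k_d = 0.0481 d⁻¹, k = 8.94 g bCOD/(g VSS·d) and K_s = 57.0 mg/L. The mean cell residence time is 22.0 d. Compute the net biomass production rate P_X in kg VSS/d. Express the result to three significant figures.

P_X ≈ 246 kg VSS/d

For a completely mixed reactor with recycle the Lawrence–McCarty relation gives S = K_s·(1 + k_d·θ_c) / [θ_c·(Y·k − k_d) − 1] = 57.0 × (1 + 0.0481 × 22.0) / [22.0 × (0.309 × 8.94 − 0.0481) − 1] = 117.3 / 58.72 = 1.998 mg/L.
Y_obs = Y / (1 + k_d θ_c) = 0.309 / (1 + 0.0481 × 22.0) = 0.309 / 2.058 = 0.1501.
ΔS = 1080 − 2.00 = 1078 mg/L, so the substrate removal rate is 1520 × 1078/1000 = 1639 kg bCOD/d.
Biomass produced: P_X = Y_obs·Q·ΔS = 0.1501 × 1639 ≈ 246.0 kg VSS/d.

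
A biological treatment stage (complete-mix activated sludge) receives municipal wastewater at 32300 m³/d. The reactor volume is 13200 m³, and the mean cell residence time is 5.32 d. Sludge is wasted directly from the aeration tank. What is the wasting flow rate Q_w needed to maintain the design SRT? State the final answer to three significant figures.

Q_w ≈ 2480 m³/d

Wasting from the aeration tank: Q_w = V / θ_c = 13200 / 5.32 = 2481 m³/d.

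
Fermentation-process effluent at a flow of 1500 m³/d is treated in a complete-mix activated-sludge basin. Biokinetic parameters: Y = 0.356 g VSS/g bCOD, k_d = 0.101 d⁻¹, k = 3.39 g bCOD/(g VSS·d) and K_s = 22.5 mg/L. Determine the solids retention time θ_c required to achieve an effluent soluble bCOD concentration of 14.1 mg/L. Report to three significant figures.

Specific growth rate at S = 14.1 mg/L: μ = YkS/(K_s+S) = 0.356·3.39·14.1/(22.5+14.1) = 0.4649 d⁻¹.
θ_c = 1/(μ − k_d) = 1/(0.4649 − 0.101) = 1/0.3639 = 2.748 d.

θ_c ≈ 2.75 d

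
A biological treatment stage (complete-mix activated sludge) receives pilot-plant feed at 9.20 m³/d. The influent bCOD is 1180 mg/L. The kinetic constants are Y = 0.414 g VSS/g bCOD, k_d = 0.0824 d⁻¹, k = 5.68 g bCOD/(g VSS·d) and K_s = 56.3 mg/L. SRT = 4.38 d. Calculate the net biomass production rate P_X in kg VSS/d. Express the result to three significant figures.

For a completely mixed reactor with recycle the Lawrence–McCarty relation gives S = K_s·(1 + k_d·θ_c) / [θ_c·(Y·k − k_d) − 1] = 56.3 × (1 + 0.0824 × 4.38) / [4.38 × (0.414 × 5.68 − 0.0824) − 1] = 76.62 / 8.939 = 8.572 mg/L.
The observed yield is Y_obs = Y/(1 + k_d·θ_c) = 0.414 / (1 + 0.0824 × 4.38) = 0.414 / 1.361 = 0.3042 g VSS per g bCOD removed.
ΔS = 1180 − 8.57 = 1171 mg/L, so the substrate removal rate is 9.20 × 1171/1000 = 10.78 kg bCOD/d.
Net biomass production P_X = Y_obs × Q·(S₀ − S) = 0.3042 × 10.78 = 3.278 kg VSS/d.

P_X ≈ 3.28 kg VSS/d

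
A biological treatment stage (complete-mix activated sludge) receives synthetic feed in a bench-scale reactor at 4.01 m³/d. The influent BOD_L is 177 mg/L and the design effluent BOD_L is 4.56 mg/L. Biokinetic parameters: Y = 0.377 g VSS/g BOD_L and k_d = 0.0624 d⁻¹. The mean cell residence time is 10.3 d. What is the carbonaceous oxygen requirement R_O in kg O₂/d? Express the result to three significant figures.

The observed yield is Y_obs = Y/(1 + k_d·θ_c) = 0.377 / (1 + 0.0624 × 10.3) = 0.377 / 1.643 = 0.2295 g VSS per g BOD_L removed.
Substrate removed = Q·(S₀ − S) = 4.01 m³/d × (177 − 4.56) g/m³ = 6.91×10^2 g/d = 0.6915 kg/d.
Net sludge production P_X = 0.2295 × 0.6915 = 0.1587 kg VSS/d.
R_O = Q·ΔS − 1.42 P_X = 0.6915 − 0.2253 = 0.4661 kg O₂/d.

R_O ≈ 0.466 kg O₂/d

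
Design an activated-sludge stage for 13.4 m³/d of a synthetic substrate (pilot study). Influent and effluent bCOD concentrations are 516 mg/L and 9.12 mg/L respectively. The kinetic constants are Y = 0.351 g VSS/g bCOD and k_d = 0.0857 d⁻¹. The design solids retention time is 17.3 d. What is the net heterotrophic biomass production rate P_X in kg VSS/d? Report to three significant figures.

The observed yield is Y_obs = Y/(1 + k_d·θ_c) = 0.351 / (1 + 0.0857 × 17.3) = 0.351 / 2.483 = 0.1414 g VSS per g bCOD removed.
Substrate removed = Q·(S₀ − S) = 13.4 m³/d × (516 − 9.12) g/m³ = 6.79×10^3 g/d = 6.792 kg/d.
So the net sludge growth is P_X = 0.1414 × 6.792 = 0.9603 kg VSS/d.

P_X ≈ 0.960 kg VSS/d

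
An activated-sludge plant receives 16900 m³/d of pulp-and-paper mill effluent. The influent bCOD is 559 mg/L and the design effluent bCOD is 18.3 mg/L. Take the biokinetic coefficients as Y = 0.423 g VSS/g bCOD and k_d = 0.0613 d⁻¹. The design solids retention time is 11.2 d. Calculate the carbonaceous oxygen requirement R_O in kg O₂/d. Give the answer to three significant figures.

Y_obs = Y / (1 + k_d θ_c) = 0.423 / (1 + 0.0613 × 11.2) = 0.423 / 1.687 = 0.2508.
Substrate removed = Q·(S₀ − S) = 16900 m³/d × (559 − 18.3) g/m³ = 9.14×10^6 g/d = 9138 kg/d.
Biomass synthesised: P_X = Y_obs × 9138 = 2292 kg VSS/d.
R_O = Q·ΔS − 1.42 P_X = 9138 − 3254 = 5883 kg O₂/d.

R_O ≈ 5880 kg O₂/d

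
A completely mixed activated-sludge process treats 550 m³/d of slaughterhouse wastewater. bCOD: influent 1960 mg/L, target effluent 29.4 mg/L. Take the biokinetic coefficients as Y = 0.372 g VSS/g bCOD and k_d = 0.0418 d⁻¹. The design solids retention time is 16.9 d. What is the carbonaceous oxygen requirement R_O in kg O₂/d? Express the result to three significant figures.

R_O ≈ 733 kg O₂/d

Y_obs = Y / (1 + k_d θ_c) = 0.372 / (1 + 0.0418 × 16.9) = 0.372 / 1.706 = 0.2180.
Substrate removed = Q·(S₀ − S) = 550 m³/d × (1960 − 29.4) g/m³ = 1.06×10^6 g/d = 1062 kg/d.
P_X = Y_obs·Q·(S₀ − S) = 0.2180 × 1062 = 231.5 kg VSS/d.
Carbonaceous O₂ demand = substrate oxidised − cell-mass equivalent = 1062 − 1.42 × 231.5 = 733.1 kg O₂/d.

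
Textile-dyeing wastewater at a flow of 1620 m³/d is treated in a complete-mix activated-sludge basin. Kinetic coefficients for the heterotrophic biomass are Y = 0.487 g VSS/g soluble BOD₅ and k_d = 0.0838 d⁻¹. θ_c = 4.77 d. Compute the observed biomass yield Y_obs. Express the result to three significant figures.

Y_obs = Y / (1 + k_d θ_c) = 0.487 / (1 + 0.0838 × 4.77) = 0.487 / 1.400 = 0.3479.

Y_obs ≈ 0.348 g VSS/g soluble BOD₅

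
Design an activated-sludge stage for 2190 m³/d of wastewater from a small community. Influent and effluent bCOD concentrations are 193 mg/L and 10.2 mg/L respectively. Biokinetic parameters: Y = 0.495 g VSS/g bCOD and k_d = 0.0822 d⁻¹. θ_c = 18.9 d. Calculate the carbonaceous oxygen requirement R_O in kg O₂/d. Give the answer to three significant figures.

Observed yield with endogenous decay: Y_obs = Y / (1 + k_d·θ_c) = 0.495 / (1 + 0.0822 × 18.9) = 0.495 / 2.554 = 0.1938 g VSS/g bCOD.
Substrate removed = Q·(S₀ − S) = 2190 m³/d × (193 − 10.2) g/m³ = 4×10^5 g/d = 400.3 kg/d.
P_X = Y_obs·Q·(S₀ − S) = 0.1938 × 400.3 = 77.60 kg VSS/d.
R_O = Q·(S₀ − S) − 1.42·P_X = 400.3 − 1.42 × 77.60 = 290.1 kg O₂/d.

R_O ≈ 290 kg O₂/d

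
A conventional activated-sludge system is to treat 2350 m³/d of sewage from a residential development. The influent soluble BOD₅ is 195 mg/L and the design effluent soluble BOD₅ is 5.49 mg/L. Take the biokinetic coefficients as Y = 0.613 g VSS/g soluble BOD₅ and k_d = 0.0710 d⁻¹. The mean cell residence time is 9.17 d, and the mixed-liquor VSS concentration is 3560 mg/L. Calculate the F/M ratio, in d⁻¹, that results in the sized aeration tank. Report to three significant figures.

F/M ≈ 0.302 d⁻¹

Rearranging the biomass balance for a CMAS with decay, V = Y·Q·ΔS·θ_c / [X·(1+k_d θ_c)] = 0.613 × 2350 × (195 − 5.49) × 9.17 / [3560 × (1 + 0.0710 × 9.17)] = 2.5×10^6 / 5878 = 425.9 m³.
F/M = applied load / biomass = Q·S₀/(V·X) = 2350 × 195 / (425.9 × 3560) = 0.3022 d⁻¹.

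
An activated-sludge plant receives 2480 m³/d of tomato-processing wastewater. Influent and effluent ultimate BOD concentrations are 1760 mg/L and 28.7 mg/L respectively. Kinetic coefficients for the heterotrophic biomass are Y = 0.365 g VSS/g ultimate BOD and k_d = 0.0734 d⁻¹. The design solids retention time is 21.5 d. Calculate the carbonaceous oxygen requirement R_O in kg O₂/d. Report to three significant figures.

The observed yield is Y_obs = Y/(1 + k_d·θ_c) = 0.365 / (1 + 0.0734 × 21.5) = 0.365 / 2.578 = 0.1416 g VSS per g ultimate BOD removed.
ΔS = 1760 − 28.7 = 1731 mg/L, so the substrate removal rate is 2480 × 1731/1000 = 4294 kg ultimate BOD/d.
P_X = Y_obs·Q·(S₀ − S) = 0.1416 × 4294 = 607.9 kg VSS/d.
R_O = Q·ΔS − 1.42 P_X = 4294 − 863.2 = 3430 kg O₂/d.

R_O ≈ 3430 kg O₂/d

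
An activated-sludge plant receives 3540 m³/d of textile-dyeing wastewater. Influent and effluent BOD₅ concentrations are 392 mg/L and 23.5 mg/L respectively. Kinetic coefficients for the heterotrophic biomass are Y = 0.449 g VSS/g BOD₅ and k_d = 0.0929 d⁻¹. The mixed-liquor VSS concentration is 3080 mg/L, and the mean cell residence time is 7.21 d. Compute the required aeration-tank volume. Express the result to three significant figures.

Steady-state biomass mass balance: V·X·(1 + k_d·θ_c) = Y·Q·(S₀ − S)·θ_c, so V = 0.449 × 3540 × (392 − 23.5) × 7.21 / [3080 × (1 + 0.0929 × 7.21)] = 4.22×10^6 / 5143 = 821.1 m³.

V ≈ 821 m³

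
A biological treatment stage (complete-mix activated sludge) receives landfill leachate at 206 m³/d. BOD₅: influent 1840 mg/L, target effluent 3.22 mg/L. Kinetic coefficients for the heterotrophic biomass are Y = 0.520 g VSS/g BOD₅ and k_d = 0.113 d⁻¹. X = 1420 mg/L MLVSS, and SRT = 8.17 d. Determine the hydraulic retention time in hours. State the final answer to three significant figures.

τ ≈ 68.6 h

From the SRT design equation V = Y Q (S₀−S) θ_c / [X (1 + k_d θ_c)] = 0.520 × 206 × (1840 − 3.22) × 8.17 / [1420 × (1 + 0.113 × 8.17)] = 1.61×10^6 / 2731 = 588.6 m³.
Hydraulic retention time τ = V/Q = 588.6 / 206 = 2.857 d = 68.58 h.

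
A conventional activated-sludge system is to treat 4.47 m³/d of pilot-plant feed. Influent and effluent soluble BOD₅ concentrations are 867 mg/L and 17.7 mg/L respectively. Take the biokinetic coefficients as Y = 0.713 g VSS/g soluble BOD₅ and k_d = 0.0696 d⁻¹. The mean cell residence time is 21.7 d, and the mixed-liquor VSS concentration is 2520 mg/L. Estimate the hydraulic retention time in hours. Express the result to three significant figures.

Rearranging the biomass balance for a CMAS with decay, V = Y·Q·ΔS·θ_c / [X·(1+k_d θ_c)] = 0.713 × 4.47 × (867 − 17.7) × 21.7 / [2520 × (1 + 0.0696 × 21.7)] = 5.87×10^4 / 6326 = 9.285 m³.
HRT = V/Q = 9.285 m³ / 4.47 m³·d⁻¹ = 2.077 d × 24 = 49.85 h.

τ ≈ 49.9 h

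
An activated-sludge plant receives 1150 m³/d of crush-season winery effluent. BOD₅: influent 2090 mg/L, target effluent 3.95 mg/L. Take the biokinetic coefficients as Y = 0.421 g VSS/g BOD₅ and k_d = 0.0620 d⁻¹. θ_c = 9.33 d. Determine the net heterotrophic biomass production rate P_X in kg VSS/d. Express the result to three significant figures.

P_X ≈ 640 kg VSS/d

Correct the yield for decay: Y_obs = Y/(1 + k_d θ_c) = 0.421 / (1 + 0.0620 × 9.33) = 0.421 / 1.578 = 0.2667.
ΔS = 2090 − 3.95 = 2086 mg/L, so the substrate removal rate is 1150 × 2086/1000 = 2399 kg BOD₅/d.
P_X = Y_obs · Q(S₀ − S) = 0.2667 × 2399 = 639.8 kg VSS/d.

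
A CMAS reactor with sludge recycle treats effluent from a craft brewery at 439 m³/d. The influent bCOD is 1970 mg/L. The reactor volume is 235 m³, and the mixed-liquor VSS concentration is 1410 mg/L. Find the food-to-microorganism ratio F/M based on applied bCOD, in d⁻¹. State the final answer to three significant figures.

F/M ≈ 2.61 d⁻¹

Food-to-microorganism ratio F/M = Q S₀ / (V X) = 439 × 1970 / (235.0 × 1410) = 2.610 d⁻¹.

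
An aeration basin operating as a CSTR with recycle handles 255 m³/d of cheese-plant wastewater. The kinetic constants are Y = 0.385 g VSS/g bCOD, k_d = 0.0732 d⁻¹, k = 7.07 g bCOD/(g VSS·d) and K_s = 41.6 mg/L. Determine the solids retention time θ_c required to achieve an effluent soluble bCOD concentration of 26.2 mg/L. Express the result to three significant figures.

θ_c ≈ 1.02 d

At the target effluent, Y k S/(K_s+S) = 0.385×7.07×26.2/67.80 = 1.052 d⁻¹.
1/θ_c = 1.052 − 0.0732 = 0.9786 d⁻¹, so θ_c = 1.022 d.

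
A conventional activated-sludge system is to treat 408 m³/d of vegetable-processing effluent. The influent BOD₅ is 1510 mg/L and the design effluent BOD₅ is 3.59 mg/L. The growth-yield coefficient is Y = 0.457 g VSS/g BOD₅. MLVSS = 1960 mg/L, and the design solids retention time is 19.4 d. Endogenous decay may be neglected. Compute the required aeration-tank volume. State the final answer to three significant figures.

With k_d = 0 the design equation reduces to V = Y Q (S₀−S) θ_c / X = 0.457 × 408 × (1510 − 3.59) × 19.4 / 1960 = 2780 m³.

V ≈ 2780 m³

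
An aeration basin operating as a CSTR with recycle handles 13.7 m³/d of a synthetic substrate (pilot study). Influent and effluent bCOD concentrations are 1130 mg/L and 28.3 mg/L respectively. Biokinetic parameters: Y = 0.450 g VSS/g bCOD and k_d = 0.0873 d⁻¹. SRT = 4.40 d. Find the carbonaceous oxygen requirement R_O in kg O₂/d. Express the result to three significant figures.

The observed yield is Y_obs = Y/(1 + k_d·θ_c) = 0.450 / (1 + 0.0873 × 4.40) = 0.450 / 1.384 = 0.3251 g VSS per g bCOD removed.
ΔS = 1130 − 28.3 = 1102 mg/L, so the substrate removal rate is 13.7 × 1102/1000 = 15.09 kg bCOD/d.
Net sludge production P_X = 0.3251 × 15.09 = 4.907 kg VSS/d.
R_O = Q·ΔS − 1.42 P_X = 15.09 − 6.968 = 8.125 kg O₂/d.

R_O ≈ 8.13 kg O₂/d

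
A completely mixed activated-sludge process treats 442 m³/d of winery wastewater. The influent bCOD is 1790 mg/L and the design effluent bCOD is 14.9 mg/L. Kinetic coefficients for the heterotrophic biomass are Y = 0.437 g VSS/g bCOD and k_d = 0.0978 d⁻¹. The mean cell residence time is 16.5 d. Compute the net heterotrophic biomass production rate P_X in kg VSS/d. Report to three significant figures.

Y_obs = Y / (1 + k_d θ_c) = 0.437 / (1 + 0.0978 × 16.5) = 0.437 / 2.614 = 0.1672.
Mass of bCOD removed per day: Q(S₀ − S) = 442 × 1775 g/m³ = 784.6 kg/d.
So the net sludge growth is P_X = 0.1672 × 784.6 = 131.2 kg VSS/d.

P_X ≈ 131 kg VSS/d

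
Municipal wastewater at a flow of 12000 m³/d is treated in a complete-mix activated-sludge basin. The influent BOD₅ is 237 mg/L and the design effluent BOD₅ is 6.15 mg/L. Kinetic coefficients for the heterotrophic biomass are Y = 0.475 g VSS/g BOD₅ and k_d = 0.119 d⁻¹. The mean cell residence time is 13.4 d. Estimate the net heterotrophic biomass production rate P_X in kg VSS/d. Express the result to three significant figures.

Correct the yield for decay: Y_obs = Y/(1 + k_d θ_c) = 0.475 / (1 + 0.119 × 13.4) = 0.475 / 2.595 = 0.1831.
Mass of BOD₅ removed per day: Q(S₀ − S) = 12000 × 230.8 g/m³ = 2770 kg/d.
Biomass produced: P_X = Y_obs·Q·ΔS = 0.1831 × 2770 ≈ 507.1 kg VSS/d.

P_X ≈ 507 kg VSS/d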